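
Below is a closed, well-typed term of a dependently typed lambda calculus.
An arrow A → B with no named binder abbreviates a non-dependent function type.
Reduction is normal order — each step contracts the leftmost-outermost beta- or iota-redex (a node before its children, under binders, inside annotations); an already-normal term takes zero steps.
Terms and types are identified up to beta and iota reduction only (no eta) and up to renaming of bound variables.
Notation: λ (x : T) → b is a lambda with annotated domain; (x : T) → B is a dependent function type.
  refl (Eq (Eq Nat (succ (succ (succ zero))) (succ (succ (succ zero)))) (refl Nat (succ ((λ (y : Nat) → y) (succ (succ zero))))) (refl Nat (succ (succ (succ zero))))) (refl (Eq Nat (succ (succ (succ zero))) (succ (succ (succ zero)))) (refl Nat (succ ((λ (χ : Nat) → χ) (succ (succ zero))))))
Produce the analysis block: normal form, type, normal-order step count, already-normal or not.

reduced normal form:
  refl (Eq (Eq Nat (succ (succ (succ zero))) (succ (succ (succ zero)))) (refl Nat (succ (succ (succ zero)))) (refl Nat (succ (succ (succ zero))))) (refl (Eq Nat (succ (succ (succ zero))) (succ (succ (succ zero)))) (refl Nat (succ (succ (succ zero)))))
inferred type:
  Eq (Eq (Eq Nat (succ (succ (succ zero))) (succ (succ (succ zero)))) (refl Nat (succ (succ (succ zero)))) (refl Nat (succ (succ (succ zero))))) (refl (Eq Nat (succ (succ (succ zero))) (succ (succ (succ zero)))) (refl Nat (succ (succ (succ zero))))) (refl (Eq Nat (succ (succ (succ zero))) (succ (succ (succ zero)))) (refl Nat (succ (succ (succ zero)))))
reduction steps (normal order): 2
term was already normal: no
first contracted redex: a beta-redex


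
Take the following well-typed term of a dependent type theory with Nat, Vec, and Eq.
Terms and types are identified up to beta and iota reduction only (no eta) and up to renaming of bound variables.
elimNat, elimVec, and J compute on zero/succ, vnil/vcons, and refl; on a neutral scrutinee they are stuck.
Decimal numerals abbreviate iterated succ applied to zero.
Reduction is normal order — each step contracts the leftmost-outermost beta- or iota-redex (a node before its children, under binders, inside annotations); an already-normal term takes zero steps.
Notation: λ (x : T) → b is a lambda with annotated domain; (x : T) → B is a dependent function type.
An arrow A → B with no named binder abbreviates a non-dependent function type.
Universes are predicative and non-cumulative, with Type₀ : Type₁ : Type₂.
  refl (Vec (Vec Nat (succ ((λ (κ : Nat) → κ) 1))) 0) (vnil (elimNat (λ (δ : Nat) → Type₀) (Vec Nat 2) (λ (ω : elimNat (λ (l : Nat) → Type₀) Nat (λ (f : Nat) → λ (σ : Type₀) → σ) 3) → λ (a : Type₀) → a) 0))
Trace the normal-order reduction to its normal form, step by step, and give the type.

normal-order reduction:
  refl (Vec (Vec Nat (succ ((λ (κ : Nat) → κ) 1))) 0) (vnil (elimNat (λ (δ : Nat) → Type₀) (Vec Nat 2) (λ (ω : elimNat (λ (l : Nat) → Type₀) Nat (λ (f : Nat) → λ (σ : Type₀) → σ) 3) → λ (a : Type₀) → a) 0))
  ~> refl (Vec (Vec Nat 2) 0) (vnil (elimNat (λ (κ : Nat) → Type₀) (Vec Nat 2) (λ (δ : elimNat (λ (ω : Nat) → Type₀) Nat (λ (l : Nat) → λ (f : Type₀) → f) 3) → λ (σ : Type₀) → σ) 0))
  ~> refl (Vec (Vec Nat 2) 0) (vnil (Vec Nat 2))
inferred type:
  Eq (Vec (Vec Nat 2) 0) (vnil (Vec Nat 2)) (vnil (Vec Nat 2))


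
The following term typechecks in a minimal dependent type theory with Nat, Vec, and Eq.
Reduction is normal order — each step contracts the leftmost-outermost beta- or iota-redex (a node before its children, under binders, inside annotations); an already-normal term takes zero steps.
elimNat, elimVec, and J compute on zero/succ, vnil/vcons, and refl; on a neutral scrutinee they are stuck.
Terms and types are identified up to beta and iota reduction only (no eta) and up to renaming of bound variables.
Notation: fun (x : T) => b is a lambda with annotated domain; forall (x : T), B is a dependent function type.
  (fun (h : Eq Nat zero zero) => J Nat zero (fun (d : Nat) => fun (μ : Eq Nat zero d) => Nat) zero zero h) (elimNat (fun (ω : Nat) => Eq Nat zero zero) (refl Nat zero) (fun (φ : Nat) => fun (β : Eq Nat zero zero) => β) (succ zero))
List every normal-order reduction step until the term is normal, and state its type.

reduction (normal order):
  (fun (h : Eq Nat zero zero) => J Nat zero (fun (d : Nat) => fun (μ : Eq Nat zero d) => Nat) zero zero h) (elimNat (fun (ω : Nat) => Eq Nat zero zero) (refl Nat zero) (fun (φ : Nat) => fun (β : Eq Nat zero zero) => β) (succ zero))
  ~> J Nat zero (fun (h : Nat) => fun (d : Eq Nat zero h) => Nat) zero zero (elimNat (fun (μ : Nat) => Eq Nat zero zero) (refl Nat zero) (fun (ω : Nat) => fun (φ : Eq Nat zero zero) => φ) (succ zero))
  ~> J Nat zero (fun (h : Nat) => fun (d : Eq Nat zero h) => Nat) zero zero ((fun (μ : Nat) => fun (ω : Eq Nat zero zero) => ω) zero (elimNat (fun (φ : Nat) => Eq Nat zero zero) (refl Nat zero) (fun (β : Nat) => fun (s : Eq Nat zero zero) => s) zero))
  ~> J Nat zero (fun (h : Nat) => fun (d : Eq Nat zero h) => Nat) zero zero ((fun (μ : Eq Nat zero zero) => μ) (elimNat (fun (ω : Nat) => Eq Nat zero zero) (refl Nat zero) (fun (φ : Nat) => fun (β : Eq Nat zero zero) => β) zero))
  ~> J Nat zero (fun (h : Nat) => fun (d : Eq Nat zero h) => Nat) zero zero (elimNat (fun (μ : Nat) => Eq Nat zero zero) (refl Nat zero) (fun (ω : Nat) => fun (φ : Eq Nat zero zero) => φ) zero)
  ~> J Nat zero (fun (h : Nat) => fun (d : Eq Nat zero h) => Nat) zero zero (refl Nat zero)
  ~> zero
inferred type:
  Nat


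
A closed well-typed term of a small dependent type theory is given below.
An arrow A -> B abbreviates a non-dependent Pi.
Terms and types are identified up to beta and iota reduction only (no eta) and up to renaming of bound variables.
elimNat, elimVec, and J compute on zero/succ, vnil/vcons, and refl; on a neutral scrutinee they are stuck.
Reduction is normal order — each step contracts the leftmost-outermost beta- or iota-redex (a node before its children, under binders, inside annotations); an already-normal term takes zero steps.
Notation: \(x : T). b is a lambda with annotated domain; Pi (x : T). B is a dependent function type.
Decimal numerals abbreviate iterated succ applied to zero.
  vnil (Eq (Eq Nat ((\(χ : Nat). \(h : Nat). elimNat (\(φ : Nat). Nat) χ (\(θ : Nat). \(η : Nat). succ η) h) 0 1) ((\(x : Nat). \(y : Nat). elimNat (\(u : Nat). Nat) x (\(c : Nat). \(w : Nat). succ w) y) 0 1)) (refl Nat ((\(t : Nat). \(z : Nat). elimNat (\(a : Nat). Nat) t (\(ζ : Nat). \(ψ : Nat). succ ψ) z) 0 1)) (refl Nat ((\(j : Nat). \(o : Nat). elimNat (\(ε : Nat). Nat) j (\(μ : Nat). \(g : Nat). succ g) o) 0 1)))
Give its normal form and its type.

normal form:
  vnil (Eq (Eq Nat 1 1) (refl Nat 1) (refl Nat 1))
type:
  Vec (Eq (Eq Nat 1 1) (refl Nat 1) (refl Nat 1)) 0
observation: the term reaches its normal form after 24 normal-order steps.


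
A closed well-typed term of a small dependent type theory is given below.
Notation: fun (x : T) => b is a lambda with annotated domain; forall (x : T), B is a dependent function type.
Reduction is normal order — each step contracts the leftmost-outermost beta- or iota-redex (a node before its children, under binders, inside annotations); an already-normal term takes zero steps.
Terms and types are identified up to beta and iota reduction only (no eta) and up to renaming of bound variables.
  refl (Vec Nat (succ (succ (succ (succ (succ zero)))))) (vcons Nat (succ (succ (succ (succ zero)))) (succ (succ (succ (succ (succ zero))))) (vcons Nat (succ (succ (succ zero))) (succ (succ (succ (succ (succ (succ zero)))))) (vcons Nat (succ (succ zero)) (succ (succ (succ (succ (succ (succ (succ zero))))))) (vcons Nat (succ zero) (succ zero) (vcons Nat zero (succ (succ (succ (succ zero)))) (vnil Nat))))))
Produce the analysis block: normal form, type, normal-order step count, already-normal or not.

normal form:
  refl (Vec Nat (succ (succ (succ (succ (succ zero)))))) (vcons Nat (succ (succ (succ (succ zero)))) (succ (succ (succ (succ (succ zero))))) (vcons Nat (succ (succ (succ zero))) (succ (succ (succ (succ (succ (succ zero)))))) (vcons Nat (succ (succ zero)) (succ (succ (succ (succ (succ (succ (succ zero))))))) (vcons Nat (succ zero) (succ zero) (vcons Nat zero (succ (succ (succ (succ zero)))) (vnil Nat))))))
type:
  Eq (Vec Nat (succ (succ (succ (succ (succ zero)))))) (vcons Nat (succ (succ (succ (succ zero)))) (succ (succ (succ (succ (succ zero))))) (vcons Nat (succ (succ (succ zero))) (succ (succ (succ (succ (succ (succ zero)))))) (vcons Nat (succ (succ zero)) (succ (succ (succ (succ (succ (succ (succ zero))))))) (vcons Nat (succ zero) (succ zero) (vcons Nat zero (succ (succ (succ (succ zero)))) (vnil Nat)))))) (vcons Nat (succ (succ (succ (succ zero)))) (succ (succ (succ (succ (succ zero))))) (vcons Nat (succ (succ (succ zero))) (succ (succ (succ (succ (succ (succ zero)))))) (vcons Nat (succ (succ zero)) (succ (succ (succ (succ (succ (succ (succ zero))))))) (vcons Nat (succ zero) (succ zero) (vcons Nat zero (succ (succ (succ (succ zero)))) (vnil Nat))))))
steps to reach normal form (normal order): 0
started in normal form: yes


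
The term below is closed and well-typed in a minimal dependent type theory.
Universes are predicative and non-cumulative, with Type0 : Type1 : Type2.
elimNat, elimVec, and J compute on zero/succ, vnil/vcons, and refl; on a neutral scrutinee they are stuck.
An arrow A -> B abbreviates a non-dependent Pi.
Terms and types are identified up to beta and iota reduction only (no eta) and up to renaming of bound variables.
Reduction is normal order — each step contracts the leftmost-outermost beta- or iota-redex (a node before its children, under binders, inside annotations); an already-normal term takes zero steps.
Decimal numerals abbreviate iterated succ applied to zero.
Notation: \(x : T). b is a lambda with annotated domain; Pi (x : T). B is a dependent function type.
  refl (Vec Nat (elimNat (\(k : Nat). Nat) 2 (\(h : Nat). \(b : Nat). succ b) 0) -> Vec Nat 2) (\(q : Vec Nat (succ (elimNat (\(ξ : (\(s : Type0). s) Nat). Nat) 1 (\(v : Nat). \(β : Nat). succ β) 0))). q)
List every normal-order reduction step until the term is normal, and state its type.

normal-order reduction:
  refl (Vec Nat (elimNat (\(k : Nat). Nat) 2 (\(h : Nat). \(b : Nat). succ b) 0) -> Vec Nat 2) (\(q : Vec Nat (succ (elimNat (\(ξ : (\(s : Type0). s) Nat). Nat) 1 (\(v : Nat). \(β : Nat). succ β) 0))). q)
  ~> refl (Vec Nat 2 -> Vec Nat 2) (\(k : Vec Nat (succ (elimNat (\(h : (\(b : Type0). b) Nat). Nat) 1 (\(q : Nat). \(ξ : Nat). succ ξ) 0))). k)
  ~> refl (Vec Nat 2 -> Vec Nat 2) (\(k : Vec Nat 2). k)
the term's type:
  Eq (Vec Nat 2 -> Vec Nat 2) (\(k : Vec Nat 2). k) (\(h : Vec Nat 2). h)


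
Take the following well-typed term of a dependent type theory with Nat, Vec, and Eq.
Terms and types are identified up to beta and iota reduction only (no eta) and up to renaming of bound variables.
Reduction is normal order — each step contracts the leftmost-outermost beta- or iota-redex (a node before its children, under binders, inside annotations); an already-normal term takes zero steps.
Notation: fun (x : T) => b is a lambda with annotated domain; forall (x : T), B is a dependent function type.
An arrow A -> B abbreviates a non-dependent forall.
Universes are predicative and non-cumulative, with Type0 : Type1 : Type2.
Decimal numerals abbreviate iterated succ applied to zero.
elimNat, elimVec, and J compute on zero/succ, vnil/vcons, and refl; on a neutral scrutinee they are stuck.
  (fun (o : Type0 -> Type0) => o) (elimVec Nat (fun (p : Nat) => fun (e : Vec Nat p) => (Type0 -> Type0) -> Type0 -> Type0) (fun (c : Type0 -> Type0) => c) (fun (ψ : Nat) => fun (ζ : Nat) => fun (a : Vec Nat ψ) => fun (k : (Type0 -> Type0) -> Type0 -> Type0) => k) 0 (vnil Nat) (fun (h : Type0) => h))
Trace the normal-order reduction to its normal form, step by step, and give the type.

normal-order reduction:
  (fun (o : Type0 -> Type0) => o) (elimVec Nat (fun (p : Nat) => fun (e : Vec Nat p) => (Type0 -> Type0) -> Type0 -> Type0) (fun (c : Type0 -> Type0) => c) (fun (ψ : Nat) => fun (ζ : Nat) => fun (a : Vec Nat ψ) => fun (k : (Type0 -> Type0) -> Type0 -> Type0) => k) 0 (vnil Nat) (fun (h : Type0) => h))
  ~> elimVec Nat (fun (o : Nat) => fun (p : Vec Nat o) => (Type0 -> Type0) -> Type0 -> Type0) (fun (e : Type0 -> Type0) => e) (fun (c : Nat) => fun (ψ : Nat) => fun (ζ : Vec Nat c) => fun (a : (Type0 -> Type0) -> Type0 -> Type0) => a) 0 (vnil Nat) (fun (k : Type0) => k)
  ~> (fun (o : Type0 -> Type0) => o) (fun (p : Type0) => p)
  ~> fun (o : Type0) => o
the term's type:
  Type0 -> Type0


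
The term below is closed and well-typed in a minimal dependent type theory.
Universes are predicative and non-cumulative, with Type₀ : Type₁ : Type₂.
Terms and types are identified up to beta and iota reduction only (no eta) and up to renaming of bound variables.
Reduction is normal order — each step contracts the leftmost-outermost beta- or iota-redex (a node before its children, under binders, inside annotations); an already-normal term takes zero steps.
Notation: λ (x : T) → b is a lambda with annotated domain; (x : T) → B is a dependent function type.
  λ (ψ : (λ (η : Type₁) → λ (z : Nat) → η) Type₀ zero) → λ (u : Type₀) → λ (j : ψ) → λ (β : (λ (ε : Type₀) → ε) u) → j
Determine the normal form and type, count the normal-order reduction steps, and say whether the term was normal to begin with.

reduced normal form:
  λ (ψ : Type₀) → λ (η : Type₀) → λ (z : ψ) → λ (u : η) → z
inferred type:
  (ψ : Type₀) → (η : Type₀) → (z : ψ) → (u : η) → ψ
steps to reach normal form (normal order): 3
term was already normal: no
first redex: a beta-redex


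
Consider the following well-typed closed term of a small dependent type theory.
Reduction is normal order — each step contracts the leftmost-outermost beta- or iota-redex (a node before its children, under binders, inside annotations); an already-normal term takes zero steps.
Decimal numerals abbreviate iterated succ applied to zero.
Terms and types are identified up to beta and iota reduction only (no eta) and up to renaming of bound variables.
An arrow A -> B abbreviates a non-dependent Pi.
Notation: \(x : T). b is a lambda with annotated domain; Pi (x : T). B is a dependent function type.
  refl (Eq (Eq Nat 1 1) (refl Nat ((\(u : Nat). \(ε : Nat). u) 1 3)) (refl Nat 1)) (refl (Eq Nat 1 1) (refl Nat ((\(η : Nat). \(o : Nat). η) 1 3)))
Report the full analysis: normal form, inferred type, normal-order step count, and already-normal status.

normal form:
  refl (Eq (Eq Nat 1 1) (refl Nat 1) (refl Nat 1)) (refl (Eq Nat 1 1) (refl Nat 1))
the term's type:
  Eq (Eq (Eq Nat 1 1) (refl Nat 1) (refl Nat 1)) (refl (Eq Nat 1 1) (refl Nat 1)) (refl (Eq Nat 1 1) (refl Nat 1))
steps to reach normal form (normal order): 4
started in normal form: no
first redex: a beta-redex


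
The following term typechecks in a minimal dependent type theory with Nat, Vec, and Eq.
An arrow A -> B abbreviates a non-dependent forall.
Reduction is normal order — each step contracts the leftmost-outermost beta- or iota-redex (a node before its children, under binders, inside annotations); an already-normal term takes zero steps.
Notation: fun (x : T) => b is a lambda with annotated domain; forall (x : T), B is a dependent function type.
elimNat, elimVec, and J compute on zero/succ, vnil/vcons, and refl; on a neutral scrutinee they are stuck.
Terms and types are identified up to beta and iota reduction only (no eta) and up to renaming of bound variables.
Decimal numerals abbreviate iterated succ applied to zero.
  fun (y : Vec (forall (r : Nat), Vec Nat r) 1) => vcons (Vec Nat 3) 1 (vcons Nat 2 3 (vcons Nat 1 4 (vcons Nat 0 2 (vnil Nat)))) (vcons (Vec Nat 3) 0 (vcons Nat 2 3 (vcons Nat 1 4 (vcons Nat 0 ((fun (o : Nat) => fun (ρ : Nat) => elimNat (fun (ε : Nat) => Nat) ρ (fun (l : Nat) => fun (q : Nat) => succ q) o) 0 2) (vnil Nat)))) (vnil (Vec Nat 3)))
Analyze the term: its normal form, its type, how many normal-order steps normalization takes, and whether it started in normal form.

reduced normal form:
  fun (y : Vec (forall (r : Nat), Vec Nat r) 1) => vcons (Vec Nat 3) 1 (vcons Nat 2 3 (vcons Nat 1 4 (vcons Nat 0 2 (vnil Nat)))) (vcons (Vec Nat 3) 0 (vcons Nat 2 3 (vcons Nat 1 4 (vcons Nat 0 2 (vnil Nat)))) (vnil (Vec Nat 3)))
the term's type:
  Vec (forall (y : Nat), Vec Nat y) 1 -> Vec (Vec Nat 3) 2
steps to reach normal form (normal order): 3
started in normal form: no
first redex: a beta-redex


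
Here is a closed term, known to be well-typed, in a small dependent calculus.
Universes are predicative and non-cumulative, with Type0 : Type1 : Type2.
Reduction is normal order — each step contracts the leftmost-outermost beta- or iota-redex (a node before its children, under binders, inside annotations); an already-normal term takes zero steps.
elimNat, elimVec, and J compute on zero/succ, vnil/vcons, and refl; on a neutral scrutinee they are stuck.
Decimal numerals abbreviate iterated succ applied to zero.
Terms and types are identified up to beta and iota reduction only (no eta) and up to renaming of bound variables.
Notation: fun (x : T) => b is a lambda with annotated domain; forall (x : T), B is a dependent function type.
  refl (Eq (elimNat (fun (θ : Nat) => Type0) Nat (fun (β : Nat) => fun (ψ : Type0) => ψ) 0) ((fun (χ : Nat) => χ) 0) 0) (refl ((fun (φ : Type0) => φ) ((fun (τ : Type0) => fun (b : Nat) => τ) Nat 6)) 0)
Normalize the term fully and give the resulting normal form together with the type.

reduced normal form:
  refl (Eq Nat 0 0) (refl Nat 0)
the term's type:
  Eq (Eq Nat 0 0) (refl Nat 0) (refl Nat 0)


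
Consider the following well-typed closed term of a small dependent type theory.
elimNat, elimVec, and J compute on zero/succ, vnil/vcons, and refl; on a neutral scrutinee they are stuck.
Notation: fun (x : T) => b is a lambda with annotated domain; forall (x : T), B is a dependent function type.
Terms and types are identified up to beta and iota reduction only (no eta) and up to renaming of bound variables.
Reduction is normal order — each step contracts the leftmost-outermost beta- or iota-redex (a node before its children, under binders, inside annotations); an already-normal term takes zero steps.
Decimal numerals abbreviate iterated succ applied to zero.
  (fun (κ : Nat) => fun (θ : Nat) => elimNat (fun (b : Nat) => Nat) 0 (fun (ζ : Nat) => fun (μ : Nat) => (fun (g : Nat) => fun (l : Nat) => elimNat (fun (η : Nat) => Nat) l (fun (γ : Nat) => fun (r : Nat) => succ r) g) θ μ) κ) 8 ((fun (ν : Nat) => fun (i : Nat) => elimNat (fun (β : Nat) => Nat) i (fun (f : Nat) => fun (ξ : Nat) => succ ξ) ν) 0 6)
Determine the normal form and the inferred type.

resulting normal form:
  48
type:
  Nat


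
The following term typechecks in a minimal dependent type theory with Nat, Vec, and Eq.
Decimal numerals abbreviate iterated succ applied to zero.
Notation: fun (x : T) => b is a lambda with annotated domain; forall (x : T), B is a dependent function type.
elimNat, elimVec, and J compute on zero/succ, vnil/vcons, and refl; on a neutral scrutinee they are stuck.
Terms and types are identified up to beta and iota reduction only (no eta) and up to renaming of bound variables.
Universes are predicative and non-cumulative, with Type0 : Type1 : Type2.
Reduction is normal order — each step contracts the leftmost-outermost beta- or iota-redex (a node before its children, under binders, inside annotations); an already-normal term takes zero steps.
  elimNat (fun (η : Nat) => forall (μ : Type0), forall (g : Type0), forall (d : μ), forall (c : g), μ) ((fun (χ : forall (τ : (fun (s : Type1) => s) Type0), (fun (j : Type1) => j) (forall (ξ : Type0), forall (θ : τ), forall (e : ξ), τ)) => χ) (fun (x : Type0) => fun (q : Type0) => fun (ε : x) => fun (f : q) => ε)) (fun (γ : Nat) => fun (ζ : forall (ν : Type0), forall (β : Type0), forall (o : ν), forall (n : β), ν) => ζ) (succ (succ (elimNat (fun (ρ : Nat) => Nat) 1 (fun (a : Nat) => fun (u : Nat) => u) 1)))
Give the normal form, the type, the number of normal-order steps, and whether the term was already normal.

reduced normal form:
  fun (η : Type0) => fun (μ : Type0) => fun (g : η) => fun (d : μ) => g
the term's type:
  forall (η : Type0), forall (μ : Type0), forall (g : η), forall (d : μ), η
steps to reach normal form (normal order): 15
term was already normal: no
first contracted redex: an elimNat iota-redex


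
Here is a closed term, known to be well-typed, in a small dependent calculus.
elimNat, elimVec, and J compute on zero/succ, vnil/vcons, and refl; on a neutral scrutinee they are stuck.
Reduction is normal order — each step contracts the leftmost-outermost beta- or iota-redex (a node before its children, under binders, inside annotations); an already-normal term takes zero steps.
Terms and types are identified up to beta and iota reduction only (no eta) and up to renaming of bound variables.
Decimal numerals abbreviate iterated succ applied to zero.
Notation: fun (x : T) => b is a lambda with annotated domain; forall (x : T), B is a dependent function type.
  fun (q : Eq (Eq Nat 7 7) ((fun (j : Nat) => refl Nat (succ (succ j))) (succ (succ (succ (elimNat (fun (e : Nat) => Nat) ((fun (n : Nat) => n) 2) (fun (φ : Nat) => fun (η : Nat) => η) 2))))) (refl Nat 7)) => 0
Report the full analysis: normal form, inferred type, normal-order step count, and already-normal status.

resulting normal form:
  fun (q : Eq (Eq Nat 7 7) (refl Nat 7) (refl Nat 7)) => 0
type:
  forall (q : Eq (Eq Nat 7 7) (refl Nat 7) (refl Nat 7)), Nat
reduction steps (normal order): 9
started in normal form: no
first redex: a beta-redex


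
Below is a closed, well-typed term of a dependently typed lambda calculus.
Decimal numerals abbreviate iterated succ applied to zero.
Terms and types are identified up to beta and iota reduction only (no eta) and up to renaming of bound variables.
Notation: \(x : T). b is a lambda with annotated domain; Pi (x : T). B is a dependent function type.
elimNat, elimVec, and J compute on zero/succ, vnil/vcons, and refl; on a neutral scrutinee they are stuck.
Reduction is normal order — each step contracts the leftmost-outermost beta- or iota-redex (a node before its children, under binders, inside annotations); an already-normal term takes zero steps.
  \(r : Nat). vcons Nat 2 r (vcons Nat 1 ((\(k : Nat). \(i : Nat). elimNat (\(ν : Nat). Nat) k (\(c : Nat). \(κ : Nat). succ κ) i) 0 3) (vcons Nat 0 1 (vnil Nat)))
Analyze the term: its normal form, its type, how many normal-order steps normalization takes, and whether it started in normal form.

resulting normal form:
  \(r : Nat). vcons Nat 2 r (vcons Nat 1 3 (vcons Nat 0 1 (vnil Nat)))
inferred type:
  Pi (r : Nat). Vec Nat 3
steps to reach normal form (normal order): 12
started in normal form: no
first contracted redex: a beta-redex


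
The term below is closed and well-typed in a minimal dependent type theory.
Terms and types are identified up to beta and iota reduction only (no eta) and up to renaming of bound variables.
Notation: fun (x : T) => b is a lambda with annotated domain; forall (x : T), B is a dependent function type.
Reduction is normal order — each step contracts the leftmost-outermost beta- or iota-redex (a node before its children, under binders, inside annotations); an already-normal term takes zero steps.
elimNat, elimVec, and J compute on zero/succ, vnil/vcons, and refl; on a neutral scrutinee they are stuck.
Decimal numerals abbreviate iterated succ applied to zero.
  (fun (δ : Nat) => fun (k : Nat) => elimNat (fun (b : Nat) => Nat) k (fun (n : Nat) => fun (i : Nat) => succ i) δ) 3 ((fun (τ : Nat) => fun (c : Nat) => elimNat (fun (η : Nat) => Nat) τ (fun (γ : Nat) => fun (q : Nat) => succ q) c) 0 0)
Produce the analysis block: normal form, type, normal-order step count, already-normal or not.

reduced normal form:
  3
the term's type:
  Nat
normal-order step count: 15
started in normal form: no
first redex: a beta-redex


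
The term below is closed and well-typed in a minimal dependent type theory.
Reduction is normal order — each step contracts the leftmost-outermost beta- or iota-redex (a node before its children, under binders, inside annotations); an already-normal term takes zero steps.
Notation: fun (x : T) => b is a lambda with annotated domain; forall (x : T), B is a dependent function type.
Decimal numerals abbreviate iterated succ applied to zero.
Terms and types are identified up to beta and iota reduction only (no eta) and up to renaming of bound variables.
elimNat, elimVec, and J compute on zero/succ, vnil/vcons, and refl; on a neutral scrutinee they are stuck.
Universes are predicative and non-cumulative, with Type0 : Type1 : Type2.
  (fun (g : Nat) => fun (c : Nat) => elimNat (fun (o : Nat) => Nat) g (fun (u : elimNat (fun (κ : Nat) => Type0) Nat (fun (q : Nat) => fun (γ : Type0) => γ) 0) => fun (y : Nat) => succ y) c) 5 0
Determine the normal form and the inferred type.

reduced normal form:
  5
inferred type:
  Nat
observation: contracting a beta-redex first, the term normalizes in 3 steps.


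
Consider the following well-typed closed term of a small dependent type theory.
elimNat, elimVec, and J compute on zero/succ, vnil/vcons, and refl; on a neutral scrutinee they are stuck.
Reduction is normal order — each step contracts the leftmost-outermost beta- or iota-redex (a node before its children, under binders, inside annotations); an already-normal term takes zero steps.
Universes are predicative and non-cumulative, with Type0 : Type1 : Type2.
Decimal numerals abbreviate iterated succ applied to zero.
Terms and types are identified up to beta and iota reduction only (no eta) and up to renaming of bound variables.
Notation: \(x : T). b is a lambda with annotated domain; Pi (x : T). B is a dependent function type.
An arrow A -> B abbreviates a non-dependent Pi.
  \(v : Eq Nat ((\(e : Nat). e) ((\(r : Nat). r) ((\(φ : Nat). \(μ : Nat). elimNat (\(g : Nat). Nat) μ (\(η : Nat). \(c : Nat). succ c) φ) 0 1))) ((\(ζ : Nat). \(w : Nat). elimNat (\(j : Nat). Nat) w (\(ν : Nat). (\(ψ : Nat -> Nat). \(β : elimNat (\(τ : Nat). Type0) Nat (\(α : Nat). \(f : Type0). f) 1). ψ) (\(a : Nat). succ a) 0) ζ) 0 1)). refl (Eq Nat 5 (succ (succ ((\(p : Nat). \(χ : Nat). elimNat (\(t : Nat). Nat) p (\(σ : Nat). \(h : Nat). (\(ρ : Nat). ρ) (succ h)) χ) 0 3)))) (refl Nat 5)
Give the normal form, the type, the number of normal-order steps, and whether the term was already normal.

reduced normal form:
  \(v : Eq Nat 1 1). refl (Eq Nat 5 5) (refl Nat 5)
inferred type:
  Eq Nat 1 1 -> Eq (Eq Nat 5 5) (refl Nat 5) (refl Nat 5)
steps to reach normal form (normal order): 23
term was already normal: no
first contracted redex: a beta-redex


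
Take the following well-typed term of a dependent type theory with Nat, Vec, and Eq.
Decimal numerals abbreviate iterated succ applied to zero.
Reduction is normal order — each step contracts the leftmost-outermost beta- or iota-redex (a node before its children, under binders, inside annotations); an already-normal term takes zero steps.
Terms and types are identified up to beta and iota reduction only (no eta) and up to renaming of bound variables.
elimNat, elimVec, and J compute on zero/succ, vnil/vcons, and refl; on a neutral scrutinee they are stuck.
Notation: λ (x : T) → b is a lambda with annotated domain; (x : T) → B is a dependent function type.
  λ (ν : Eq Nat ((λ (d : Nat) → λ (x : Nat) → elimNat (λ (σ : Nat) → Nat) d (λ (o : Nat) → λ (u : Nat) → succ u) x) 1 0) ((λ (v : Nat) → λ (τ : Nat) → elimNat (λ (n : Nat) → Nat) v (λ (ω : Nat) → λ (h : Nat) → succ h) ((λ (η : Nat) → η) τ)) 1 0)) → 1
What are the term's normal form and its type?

reduced normal form:
  λ (ν : Eq Nat 1 1) → 1
the term's type:
  (ν : Eq Nat 1 1) → Nat
observation: reduction starts at a beta-redex, and 7 normal-order steps reach the normal form.


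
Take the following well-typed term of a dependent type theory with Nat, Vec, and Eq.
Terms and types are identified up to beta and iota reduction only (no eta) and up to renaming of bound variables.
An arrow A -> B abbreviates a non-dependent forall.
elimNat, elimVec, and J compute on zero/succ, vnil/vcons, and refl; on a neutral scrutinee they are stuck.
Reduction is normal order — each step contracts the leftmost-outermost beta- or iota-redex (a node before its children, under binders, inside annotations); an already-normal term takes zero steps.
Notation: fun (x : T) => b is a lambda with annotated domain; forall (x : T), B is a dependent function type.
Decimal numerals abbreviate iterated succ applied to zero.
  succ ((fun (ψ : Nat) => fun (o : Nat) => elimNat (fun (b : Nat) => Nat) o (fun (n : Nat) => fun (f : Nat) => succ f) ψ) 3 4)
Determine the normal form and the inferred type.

resulting normal form:
  8
inferred type:
  Nat
observation: reduction starts at a beta-redex, and 12 normal-order steps reach the normal form.


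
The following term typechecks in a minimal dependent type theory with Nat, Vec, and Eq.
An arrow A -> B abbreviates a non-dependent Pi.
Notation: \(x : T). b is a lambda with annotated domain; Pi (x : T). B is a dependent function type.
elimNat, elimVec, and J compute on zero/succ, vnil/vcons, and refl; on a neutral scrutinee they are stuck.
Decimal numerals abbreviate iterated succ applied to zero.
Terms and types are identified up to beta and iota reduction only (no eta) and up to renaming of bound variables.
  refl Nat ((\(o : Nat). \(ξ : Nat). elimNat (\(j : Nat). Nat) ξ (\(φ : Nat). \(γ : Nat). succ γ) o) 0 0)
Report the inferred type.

inferred type:
  Eq Nat 0 0


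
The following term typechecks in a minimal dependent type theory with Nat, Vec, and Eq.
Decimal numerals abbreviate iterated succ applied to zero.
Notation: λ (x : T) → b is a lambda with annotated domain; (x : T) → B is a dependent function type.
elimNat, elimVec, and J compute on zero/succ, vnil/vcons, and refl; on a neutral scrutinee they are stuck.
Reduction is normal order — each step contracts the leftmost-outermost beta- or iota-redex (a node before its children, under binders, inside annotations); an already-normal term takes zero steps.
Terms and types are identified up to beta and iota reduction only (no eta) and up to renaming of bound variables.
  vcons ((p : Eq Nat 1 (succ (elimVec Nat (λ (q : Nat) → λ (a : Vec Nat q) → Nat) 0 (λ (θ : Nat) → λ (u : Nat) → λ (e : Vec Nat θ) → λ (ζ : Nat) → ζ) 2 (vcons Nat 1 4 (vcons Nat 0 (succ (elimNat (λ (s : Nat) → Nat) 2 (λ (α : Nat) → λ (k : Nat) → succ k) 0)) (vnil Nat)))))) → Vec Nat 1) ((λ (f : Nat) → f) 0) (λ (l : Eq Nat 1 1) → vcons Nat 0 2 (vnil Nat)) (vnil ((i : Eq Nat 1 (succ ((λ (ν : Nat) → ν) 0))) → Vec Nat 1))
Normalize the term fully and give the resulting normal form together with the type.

normal form:
  vcons ((p : Eq Nat 1 1) → Vec Nat 1) 0 (λ (q : Eq Nat 1 1) → vcons Nat 0 2 (vnil Nat)) (vnil ((a : Eq Nat 1 1) → Vec Nat 1))
inferred type:
  Vec ((p : Eq Nat 1 1) → Vec Nat 1) 1


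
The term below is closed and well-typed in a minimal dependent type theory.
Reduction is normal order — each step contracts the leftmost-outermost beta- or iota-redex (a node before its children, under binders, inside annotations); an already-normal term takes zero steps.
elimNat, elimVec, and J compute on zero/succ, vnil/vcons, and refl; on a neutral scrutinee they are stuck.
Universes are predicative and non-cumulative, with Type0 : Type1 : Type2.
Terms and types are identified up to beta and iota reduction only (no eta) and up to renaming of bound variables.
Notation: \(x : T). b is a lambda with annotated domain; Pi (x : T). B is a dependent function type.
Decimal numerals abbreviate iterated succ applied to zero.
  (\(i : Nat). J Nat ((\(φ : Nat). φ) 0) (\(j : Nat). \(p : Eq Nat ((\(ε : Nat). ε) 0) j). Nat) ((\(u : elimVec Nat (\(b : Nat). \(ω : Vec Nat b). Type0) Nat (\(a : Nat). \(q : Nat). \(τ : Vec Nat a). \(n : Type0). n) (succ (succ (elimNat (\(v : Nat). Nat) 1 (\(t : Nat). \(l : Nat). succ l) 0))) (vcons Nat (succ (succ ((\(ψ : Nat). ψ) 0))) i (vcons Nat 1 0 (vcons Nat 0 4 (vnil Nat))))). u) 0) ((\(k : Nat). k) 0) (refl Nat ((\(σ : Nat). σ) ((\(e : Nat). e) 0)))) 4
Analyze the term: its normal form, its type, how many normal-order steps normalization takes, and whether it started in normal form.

resulting normal form:
  0
inferred type:
  Nat
reduction steps (normal order): 3
term was already normal: no
first redex: a beta-redex


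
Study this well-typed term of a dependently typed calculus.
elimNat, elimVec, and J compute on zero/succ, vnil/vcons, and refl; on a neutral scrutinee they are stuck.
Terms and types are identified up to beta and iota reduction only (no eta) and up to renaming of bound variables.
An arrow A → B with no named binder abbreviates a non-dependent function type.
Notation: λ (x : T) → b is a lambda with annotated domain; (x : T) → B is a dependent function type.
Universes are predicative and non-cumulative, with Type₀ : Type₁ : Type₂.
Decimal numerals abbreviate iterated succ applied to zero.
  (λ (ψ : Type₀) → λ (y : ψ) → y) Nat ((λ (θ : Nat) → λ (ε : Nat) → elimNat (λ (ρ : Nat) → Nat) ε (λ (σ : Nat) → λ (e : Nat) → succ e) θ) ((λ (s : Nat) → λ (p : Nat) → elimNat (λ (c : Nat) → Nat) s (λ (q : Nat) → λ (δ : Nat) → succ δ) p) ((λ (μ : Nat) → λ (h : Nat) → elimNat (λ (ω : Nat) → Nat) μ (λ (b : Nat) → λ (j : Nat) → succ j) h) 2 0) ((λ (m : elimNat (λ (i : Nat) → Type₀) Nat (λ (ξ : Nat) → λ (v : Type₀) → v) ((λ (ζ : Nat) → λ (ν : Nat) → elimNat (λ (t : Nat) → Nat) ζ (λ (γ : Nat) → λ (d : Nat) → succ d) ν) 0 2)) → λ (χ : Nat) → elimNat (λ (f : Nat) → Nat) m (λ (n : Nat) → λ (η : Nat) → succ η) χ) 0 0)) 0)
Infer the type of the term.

inferred type:
  Nat


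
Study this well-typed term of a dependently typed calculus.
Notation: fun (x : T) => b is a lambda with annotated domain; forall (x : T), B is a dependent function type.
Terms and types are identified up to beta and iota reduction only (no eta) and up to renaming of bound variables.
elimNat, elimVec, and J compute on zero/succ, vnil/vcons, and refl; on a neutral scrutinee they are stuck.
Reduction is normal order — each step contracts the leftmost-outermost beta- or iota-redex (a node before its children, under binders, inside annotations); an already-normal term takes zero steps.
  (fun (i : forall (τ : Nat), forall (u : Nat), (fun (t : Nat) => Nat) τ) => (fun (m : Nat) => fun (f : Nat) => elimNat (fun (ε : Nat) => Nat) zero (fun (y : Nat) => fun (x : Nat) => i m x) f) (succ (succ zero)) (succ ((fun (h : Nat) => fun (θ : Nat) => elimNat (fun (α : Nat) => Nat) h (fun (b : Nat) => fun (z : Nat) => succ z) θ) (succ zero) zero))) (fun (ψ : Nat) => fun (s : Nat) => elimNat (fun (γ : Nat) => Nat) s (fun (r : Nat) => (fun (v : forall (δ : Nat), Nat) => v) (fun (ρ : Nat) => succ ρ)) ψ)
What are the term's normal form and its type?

reduced normal form:
  succ (succ (succ (succ zero)))
inferred type:
  Nat
observation: reduction starts at a beta-redex, and 35 normal-order steps reach the normal form.


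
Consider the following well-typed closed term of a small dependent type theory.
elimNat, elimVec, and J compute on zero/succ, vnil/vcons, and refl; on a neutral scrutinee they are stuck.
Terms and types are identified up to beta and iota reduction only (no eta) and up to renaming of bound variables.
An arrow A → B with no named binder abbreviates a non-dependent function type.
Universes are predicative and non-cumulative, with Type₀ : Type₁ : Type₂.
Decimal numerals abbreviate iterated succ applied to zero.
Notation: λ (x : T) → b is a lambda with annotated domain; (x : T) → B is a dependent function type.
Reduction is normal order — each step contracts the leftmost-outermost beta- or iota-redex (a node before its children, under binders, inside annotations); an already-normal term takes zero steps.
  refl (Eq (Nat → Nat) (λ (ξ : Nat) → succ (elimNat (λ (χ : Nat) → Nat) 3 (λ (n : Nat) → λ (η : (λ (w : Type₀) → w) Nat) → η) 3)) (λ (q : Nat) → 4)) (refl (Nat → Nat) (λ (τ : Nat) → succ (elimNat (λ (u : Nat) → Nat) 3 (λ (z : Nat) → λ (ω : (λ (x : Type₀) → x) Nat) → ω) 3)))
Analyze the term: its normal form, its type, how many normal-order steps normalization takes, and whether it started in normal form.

resulting normal form:
  refl (Eq (Nat → Nat) (λ (ξ : Nat) → 4) (λ (χ : Nat) → 4)) (refl (Nat → Nat) (λ (n : Nat) → 4))
type:
  Eq (Eq (Nat → Nat) (λ (ξ : Nat) → 4) (λ (χ : Nat) → 4)) (refl (Nat → Nat) (λ (n : Nat) → 4)) (refl (Nat → Nat) (λ (η : Nat) → 4))
steps to reach normal form (normal order): 20
term was already normal: no
first contracted redex: an elimNat iota-redex


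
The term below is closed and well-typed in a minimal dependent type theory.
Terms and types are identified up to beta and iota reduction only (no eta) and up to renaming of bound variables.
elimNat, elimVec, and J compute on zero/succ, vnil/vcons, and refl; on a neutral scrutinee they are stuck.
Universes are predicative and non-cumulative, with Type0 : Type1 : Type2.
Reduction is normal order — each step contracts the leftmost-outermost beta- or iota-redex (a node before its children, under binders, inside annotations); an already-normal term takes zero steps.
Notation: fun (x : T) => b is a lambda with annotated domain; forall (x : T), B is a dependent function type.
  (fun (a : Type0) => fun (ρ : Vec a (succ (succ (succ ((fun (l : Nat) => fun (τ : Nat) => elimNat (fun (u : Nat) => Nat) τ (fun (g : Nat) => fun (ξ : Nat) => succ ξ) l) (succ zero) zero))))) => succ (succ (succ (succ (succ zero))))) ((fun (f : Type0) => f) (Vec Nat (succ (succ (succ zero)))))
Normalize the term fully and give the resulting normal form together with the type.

normal form:
  fun (a : Vec (Vec Nat (succ (succ (succ zero)))) (succ (succ (succ (succ zero))))) => succ (succ (succ (succ (succ zero))))
inferred type:
  forall (a : Vec (Vec Nat (succ (succ (succ zero)))) (succ (succ (succ (succ zero))))), Nat


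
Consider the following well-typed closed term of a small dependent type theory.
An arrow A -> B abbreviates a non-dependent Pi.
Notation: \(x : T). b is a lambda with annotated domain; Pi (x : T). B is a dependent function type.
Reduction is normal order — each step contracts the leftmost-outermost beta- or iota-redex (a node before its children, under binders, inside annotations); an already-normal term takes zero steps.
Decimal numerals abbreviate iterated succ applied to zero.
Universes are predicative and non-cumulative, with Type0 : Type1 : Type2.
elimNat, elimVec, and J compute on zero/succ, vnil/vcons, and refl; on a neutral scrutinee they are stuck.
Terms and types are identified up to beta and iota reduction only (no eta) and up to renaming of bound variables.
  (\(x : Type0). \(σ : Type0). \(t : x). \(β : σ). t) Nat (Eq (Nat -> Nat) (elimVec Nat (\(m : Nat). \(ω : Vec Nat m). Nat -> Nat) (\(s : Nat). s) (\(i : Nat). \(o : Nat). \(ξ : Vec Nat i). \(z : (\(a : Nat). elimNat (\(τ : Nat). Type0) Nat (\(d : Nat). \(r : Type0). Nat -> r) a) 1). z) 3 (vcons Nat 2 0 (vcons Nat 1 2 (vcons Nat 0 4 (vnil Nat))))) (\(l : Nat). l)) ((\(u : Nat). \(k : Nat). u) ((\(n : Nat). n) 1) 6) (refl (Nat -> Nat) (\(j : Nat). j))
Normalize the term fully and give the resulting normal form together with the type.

reduced normal form:
  1
type:
  Nat


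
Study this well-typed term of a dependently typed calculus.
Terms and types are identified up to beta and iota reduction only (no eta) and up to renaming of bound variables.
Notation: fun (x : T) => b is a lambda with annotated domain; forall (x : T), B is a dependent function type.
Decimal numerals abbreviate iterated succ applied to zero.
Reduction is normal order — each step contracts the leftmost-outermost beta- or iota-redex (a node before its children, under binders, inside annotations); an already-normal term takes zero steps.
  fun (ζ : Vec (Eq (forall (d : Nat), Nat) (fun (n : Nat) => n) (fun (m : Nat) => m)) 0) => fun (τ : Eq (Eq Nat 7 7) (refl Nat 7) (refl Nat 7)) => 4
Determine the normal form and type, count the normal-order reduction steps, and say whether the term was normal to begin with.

normal form:
  fun (ζ : Vec (Eq (forall (d : Nat), Nat) (fun (n : Nat) => n) (fun (m : Nat) => m)) 0) => fun (τ : Eq (Eq Nat 7 7) (refl Nat 7) (refl Nat 7)) => 4
the term's type:
  forall (ζ : Vec (Eq (forall (d : Nat), Nat) (fun (n : Nat) => n) (fun (m : Nat) => m)) 0), forall (τ : Eq (Eq Nat 7 7) (refl Nat 7) (refl Nat 7)), Nat
normal-order step count: 0
term was already normal: yes
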